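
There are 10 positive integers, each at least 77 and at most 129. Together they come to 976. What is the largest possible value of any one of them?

To make one integer as large as possible, make the other 9 as small as possible.
The other 9 contribute at least 9 × 77 = 693, leaving at most 976 − 693 = 283.
But each integer is capped at 129, so the maximum is 129.
Achievable: one at 129 and the other 9 totalling 847, which fits since 9 × 77 ≤ 847 ≤ 9 × 129.

129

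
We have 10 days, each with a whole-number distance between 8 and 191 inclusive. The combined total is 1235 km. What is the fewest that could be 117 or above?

1

Suppose at most 10 − j of them reach 117; then j values are ≤ 116 and the rest ≤ 191.
The total is then ≤ 116·j + 191·(10 − j) = 1910 − 75j. For this to be ≥ 1235 we need j ≤ 9, so at least 10 − 9 = 1 must reach 117.
Exactly 1 works: 1 value at 191 and 9 at 116 total 1235.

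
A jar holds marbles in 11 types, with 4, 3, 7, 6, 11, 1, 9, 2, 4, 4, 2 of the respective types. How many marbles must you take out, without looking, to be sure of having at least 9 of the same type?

50

In the worst case you take as many as possible of each type without reaching 9: 4 + 3 + 7 + 6 + 8 + 1 + 8 + 2 + 4 + 4 + 2 = 49.
The next one must give 9 of some type, so 49 + 1 = 50.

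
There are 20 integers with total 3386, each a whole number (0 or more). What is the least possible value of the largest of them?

170

Some value must be at least ⌈3386/20⌉ = 170, since 20 × 169 = 3380 < 3386.
Achievable: 6 of them at 170 and 14 at 169 total 3386.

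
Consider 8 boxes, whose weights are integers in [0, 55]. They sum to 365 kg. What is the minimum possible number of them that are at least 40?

If only k of them are at least 40, the other 8 − k are at most 39, so the total is at most k·55 + (8 − k)·39.
This must reach 365, so k·55 + (8 − k)·39 ≥ 365, giving k ≥ 4.
Exactly 4 works: 4 values at 55 and 4 at 39 total 376; lower one of the high values by 11 (still ≥ 40) to hit 365.

4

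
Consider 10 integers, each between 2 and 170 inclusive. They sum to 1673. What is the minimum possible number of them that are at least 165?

6

If only k of them are at least 165, the other 10 − k are at most 164, so the total is at most k·170 + (10 − k)·164.
This must reach 1673, so k·170 + (10 − k)·164 ≥ 1673, giving k ≥ 6.
Exactly 6 works: 6 values at 170 and 4 at 164 total 1676; lower one of the high values by 3 (still ≥ 165) to hit 1673.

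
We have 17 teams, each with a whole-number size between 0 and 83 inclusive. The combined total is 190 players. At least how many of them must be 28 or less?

Let j be the number exceeding 28. Then the total is ≥ 29·j + 0·(17 − j) = 0 + 29j.
So 29j ≤ 190 and j ≤ 6; hence at least 17 − 6 = 11 are ≤ 28.
Exactly 11 works: 11 values at 0 and 6 at 29 total 174; raise one of the low values by 16 (still ≤ 28) to hit 190.

11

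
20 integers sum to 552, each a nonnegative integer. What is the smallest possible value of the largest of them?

The average is 552/20 > 27, so not all 20 can be 27 or less; the largest is ≥ 28.
Taking 8 copies of 27 and 12 copies of 28 gives exactly 552, so 28 is attained.

28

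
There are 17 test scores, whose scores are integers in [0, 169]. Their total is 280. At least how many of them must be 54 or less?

12

If only k of them are at most 54, the other 17 − k are at least 55, so the total is at least (17 − k)·55 + k·0.
This is ≤ 280, so (17 − k)·55 + 0k ≤ 280, which gives k ≥ 12.
Exactly 12 works: 12 values at 0 and 5 at 55 total 275; raise one of the low values by 5 (still ≤ 54) to hit 280.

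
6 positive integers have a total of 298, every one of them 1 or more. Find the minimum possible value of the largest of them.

50

If every one of the 6 were at most 49, the total would be at most 6 × 49 = 294 < 298.
Achievable: 4 of them at 50 and 2 at 49 total 298.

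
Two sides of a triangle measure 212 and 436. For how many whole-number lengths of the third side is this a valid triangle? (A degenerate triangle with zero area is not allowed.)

The triangle inequality gives |212 − 436| < c < 212 + 436, i.e. 224 < c < 648.
So c can be any integer from 225 to 647: 423 values.

423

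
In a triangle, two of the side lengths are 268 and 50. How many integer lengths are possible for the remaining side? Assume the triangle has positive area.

The triangle inequality gives |268 − 50| < c < 268 + 50, i.e. 218 < c < 318.
So c can be any integer from 219 to 317: 99 values.

99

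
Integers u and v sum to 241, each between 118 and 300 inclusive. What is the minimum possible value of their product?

uv = u(241 − u) is concave in u, so over [118, 123] it is minimized at an endpoint.
At the endpoint u = 118, v = 241 − 118 = 123, so uv = 118 × 123 = 14514.

14514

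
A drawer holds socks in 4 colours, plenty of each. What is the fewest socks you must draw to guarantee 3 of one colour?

You could draw 2 of every colour without reaching 3 of any — 8 in all.
One more forces 3 of some colour, so 8 + 1 = 9.

9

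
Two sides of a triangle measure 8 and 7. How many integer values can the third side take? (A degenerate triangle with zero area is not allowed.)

13

The triangle inequality gives |8 − 7| < c < 8 + 7, i.e. 1 < c < 15.
So c can be any integer from 2 to 14: 13 values.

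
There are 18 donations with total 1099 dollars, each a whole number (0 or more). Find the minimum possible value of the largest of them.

The average is 1099/18 > 61, so not all 18 can be 61 or less; the largest is ≥ 62.
Equality holds with 1 value of 62 and 17 values of 61.

62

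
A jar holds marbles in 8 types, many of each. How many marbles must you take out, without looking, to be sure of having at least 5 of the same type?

In the worst case you draw 4 of each of the 8 types: 8 × 4 = 32.
One more forces 5 of some type, so 32 + 1 = 33.

33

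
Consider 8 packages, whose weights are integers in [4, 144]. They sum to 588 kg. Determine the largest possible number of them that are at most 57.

Suppose k of them are at most 57. Those contribute at most 57 each and the rest at most 144 each.
So the total is at most 57k + 144(8 − k) = 1152 − 87k. This must still be ≥ 588, so k ≤ 6.
k = 6 is achieved by 6 values at 57 and 2 at 144, total 630; lower one of the 144's by 42 (still > 57) to reach 588.

6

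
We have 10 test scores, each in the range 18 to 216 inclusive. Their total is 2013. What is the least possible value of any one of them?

69

Minimizing one value means maximizing the remaining 9.
The other 9 contribute at most 9 × 216 = 1944, leaving at least 2013 − 1944 = 69.
Since 69 ≥ 18, this is achievable: one at 69 and 9 at 216.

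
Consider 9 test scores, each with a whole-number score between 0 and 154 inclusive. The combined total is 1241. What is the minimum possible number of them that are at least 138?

Suppose at most 9 − j of them reach 138; then j values are ≤ 137 and the rest ≤ 154.
The total is then ≤ 137·j + 154·(9 − j) = 1386 − 17j. For this to be ≥ 1241 we need j ≤ 8, so at least 9 − 8 = 1 must reach 138.
Exactly 1 works: 1 value at 154 and 8 at 137 total 1250; lower one of the high values by 9 (still ≥ 138) to hit 1241.

1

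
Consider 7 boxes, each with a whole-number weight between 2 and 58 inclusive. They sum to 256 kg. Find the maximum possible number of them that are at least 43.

Suppose k of them are at least 43. Those contribute at least 43 each and the other 7 − k at least 2 each.
So the total is at least 43k + 2(7 − k) = 14 + 41k. This must be ≤ 256, giving k ≤ 5.
k = 5 is achieved by 5 values at 43 and 2 at 2, total 219; add 37 to one value (staying below 43) to reach 256.

5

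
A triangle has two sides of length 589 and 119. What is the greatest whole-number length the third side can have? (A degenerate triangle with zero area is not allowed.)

707

The third side must be less than 589 + 119 = 708.
The largest integer below 708 is 707.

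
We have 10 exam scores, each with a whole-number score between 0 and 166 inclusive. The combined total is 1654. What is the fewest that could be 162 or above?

Suppose at most 10 − j of them reach 162; then j values are ≤ 161 and the rest ≤ 166.
The total is then ≤ 161·j + 166·(10 − j) = 1660 − 5j. For this to be ≥ 1654 we need j ≤ 1, so at least 10 − 1 = 9 must reach 162.
Exactly 9 works: 9 values at 166 and 1 at 161 total 1655; lower one of the high values by 1 (still ≥ 162) to hit 1654.

9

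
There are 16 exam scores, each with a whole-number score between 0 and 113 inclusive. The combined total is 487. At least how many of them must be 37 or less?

Let j be the number exceeding 37. Then the total is ≥ 38·j + 0·(16 − j) = 0 + 38j.
So 38j ≤ 487 and j ≤ 12; hence at least 16 − 12 = 4 are ≤ 37.
Exactly 4 works: 4 values at 0 and 12 at 38 total 456; raise one of the low values by 31 (still ≤ 37) to hit 487.

4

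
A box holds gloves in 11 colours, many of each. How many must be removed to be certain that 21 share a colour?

221

In the worst case you draw 20 of each of the 11 colours: 11 × 20 = 220.
One more forces 21 of some colour, so 220 + 1 = 221.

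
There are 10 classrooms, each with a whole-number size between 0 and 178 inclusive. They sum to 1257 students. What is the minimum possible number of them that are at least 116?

2

Each value short of 116 is at most 115, costing at least 178 − 115 = 63 against the maximum total of 1780.
We can afford to lose at most 1780 − 1257 = 523, so at most ⌊523/63⌋ = 8 fall short, and at least 2 are ≥ 116.
Exactly 2 works: 2 values at 178 and 8 at 115 total 1276; lower one of the high values by 19 (still ≥ 116) to hit 1257.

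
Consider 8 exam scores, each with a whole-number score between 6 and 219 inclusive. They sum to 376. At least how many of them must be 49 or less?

1

If only k of them are at most 49, the other 8 − k are at least 50, so the total is at least (8 − k)·50 + k·6.
This is ≤ 376, so (8 − k)·50 + 6k ≤ 376, which gives k ≥ 1.
Exactly 1 works: 1 value at 6 and 7 at 50 total 356; raise one of the low values by 20 (still ≤ 49) to hit 376.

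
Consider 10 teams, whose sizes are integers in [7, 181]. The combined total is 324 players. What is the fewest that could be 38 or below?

If only k of them are at most 38, the other 10 − k are at least 39, so the total is at least (10 − k)·39 + k·7.
This is ≤ 324, so (10 − k)·39 + 7k ≤ 324, which gives k ≥ 3.
Exactly 3 works: 3 values at 7 and 7 at 39 total 294; raise one of the low values by 30 (still ≤ 38) to hit 324.

3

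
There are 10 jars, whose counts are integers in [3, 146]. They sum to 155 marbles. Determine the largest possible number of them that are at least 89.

1

Suppose k of them are at least 89. Those contribute at least 89 each and the other 10 − k at least 3 each.
So the total is at least 89k + 3(10 − k) = 30 + 86k. This must be ≤ 155, giving k ≤ 1.
k = 1 is achieved by 1 value at 89 and 9 at 3, total 116; add 39 to one value (staying below 89) to reach 155.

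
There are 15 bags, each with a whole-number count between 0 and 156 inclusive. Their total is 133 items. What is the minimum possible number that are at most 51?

Each value above 51 is at least 52, contributing at least 52 − 0 = 52 above the floor 0.
The sum exceeds the floor total 0 by 133, so at most ⌊133/52⌋ = 2 exceed 51, and at least 13 are ≤ 51.
Exactly 13 works: 13 values at 0 and 2 at 52 total 104; raise one of the low values by 29 (still ≤ 51) to hit 133.

13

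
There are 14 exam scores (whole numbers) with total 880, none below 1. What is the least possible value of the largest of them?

The 14 values sum to 880, so their maximum is at least ⌈880/14⌉ = 63.
Equality holds with 12 values of 63 and 2 values of 62.

63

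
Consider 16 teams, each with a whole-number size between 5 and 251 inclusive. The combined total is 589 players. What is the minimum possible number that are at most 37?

If only k of them are at most 37, the other 16 − k are at least 38, so the total is at least (16 − k)·38 + k·5.
This is ≤ 589, so (16 − k)·38 + 5k ≤ 589, which gives k ≥ 1.
Exactly 1 works: 1 value at 5 and 15 at 38 total 575; raise one of the low values by 14 (still ≤ 37) to hit 589.

1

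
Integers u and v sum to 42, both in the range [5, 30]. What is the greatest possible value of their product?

uv = u(42 − u) is maximized when u is as near 42/2 as the bounds allow.
Taking u = 21 and v = 21 (both in [5, 30]) gives uv = 441.

441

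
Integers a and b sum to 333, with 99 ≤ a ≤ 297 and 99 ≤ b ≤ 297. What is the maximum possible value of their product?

ab = a(333 − a) is maximized when a is as near 333/2 as the bounds allow.
Taking a = 166 and b = 167 (both in [99, 297]) gives ab = 27722.

27722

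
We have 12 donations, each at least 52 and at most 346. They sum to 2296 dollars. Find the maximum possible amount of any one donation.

346

Maximizing one value means minimizing the remaining 11.
The other 11 contribute at least 11 × 52 = 572, leaving at most 2296 − 572 = 1724.
But each donation is capped at 346, so the maximum is 346.
Achievable: one at 346 and the other 11 totalling 1950, which fits since 11 × 52 ≤ 1950 ≤ 11 × 346.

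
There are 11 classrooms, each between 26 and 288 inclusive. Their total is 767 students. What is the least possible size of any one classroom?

26

To make one classroom as small as possible, make the other 10 as large as possible.
The other 10 can take up 10 × 288 = 2880 ≥ 767 − 26, so one classroom can sit at its floor of 26.
Achievable: one at 26 and the other 10 totalling 741, which fits since 10 × 26 ≤ 741 ≤ 10 × 288.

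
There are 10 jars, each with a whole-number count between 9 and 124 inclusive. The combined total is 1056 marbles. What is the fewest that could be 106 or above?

If only k of them are at least 106, the other 10 − k are at most 105, so the total is at most k·124 + (10 − k)·105.
This must reach 1056, so k·124 + (10 − k)·105 ≥ 1056, giving k ≥ 1.
Exactly 1 works: 1 value at 124 and 9 at 105 total 1069; lower one of the high values by 13 (still ≥ 106) to hit 1056.

1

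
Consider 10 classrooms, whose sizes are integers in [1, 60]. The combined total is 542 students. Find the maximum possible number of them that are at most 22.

1

Each value at 22 or below falls at least 60 − 22 = 38 short of the ceiling 60.
The ceiling total is 10 × 60 = 600, and we need 542, so at most ⌊(600 − 542)/38⌋ = 1 can be that low.
k = 1 is achieved by 1 value at 22 and 9 at 60, total 562; lower one of the 60's by 20 (still > 22) to reach 542.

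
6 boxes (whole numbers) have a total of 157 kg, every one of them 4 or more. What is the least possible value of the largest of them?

27

Some value must be at least ⌈157/6⌉ = 27, since 6 × 26 = 156 < 157.
Equality holds with 1 value of 27 and 5 values of 26.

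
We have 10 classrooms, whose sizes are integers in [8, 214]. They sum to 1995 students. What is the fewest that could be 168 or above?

Each value short of 168 is at most 167, costing at least 214 − 167 = 47 against the maximum total of 2140.
We can afford to lose at most 2140 − 1995 = 145, so at most ⌊145/47⌋ = 3 fall short, and at least 7 are ≥ 168.
Exactly 7 works: 7 values at 214 and 3 at 167 total 1999; lower one of the high values by 4 (still ≥ 168) to hit 1995.

7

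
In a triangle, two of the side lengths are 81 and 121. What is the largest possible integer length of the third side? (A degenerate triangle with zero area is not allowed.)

The third side must be less than 81 + 121 = 202.
The largest integer below 202 is 201.

201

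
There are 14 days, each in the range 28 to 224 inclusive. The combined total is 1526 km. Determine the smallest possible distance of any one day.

To make one day as small as possible, make the other 13 as large as possible.
The other 13 can take up 13 × 224 = 2912 ≥ 1526 − 28, so one day can sit at its floor of 28.
Achievable: one at 28 and the other 13 totalling 1498, which fits since 13 × 28 ≤ 1498 ≤ 13 × 224.

28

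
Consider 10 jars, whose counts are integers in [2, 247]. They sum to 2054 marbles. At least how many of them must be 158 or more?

Each value short of 158 is at most 157, costing at least 247 − 157 = 90 against the maximum total of 2470.
We can afford to lose at most 2470 − 2054 = 416, so at most ⌊416/90⌋ = 4 fall short, and at least 6 are ≥ 158.
Exactly 6 works: 6 values at 247 and 4 at 157 total 2110; lower one of the high values by 56 (still ≥ 158) to hit 2054.

6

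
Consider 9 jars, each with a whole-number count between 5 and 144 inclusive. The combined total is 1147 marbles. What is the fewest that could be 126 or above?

Suppose at most 9 − j of them reach 126; then j values are ≤ 125 and the rest ≤ 144.
The total is then ≤ 125·j + 144·(9 − j) = 1296 − 19j. For this to be ≥ 1147 we need j ≤ 7, so at least 9 − 7 = 2 must reach 126.
Exactly 2 works: 2 values at 144 and 7 at 125 total 1163; lower one of the high values by 16 (still ≥ 126) to hit 1147.

2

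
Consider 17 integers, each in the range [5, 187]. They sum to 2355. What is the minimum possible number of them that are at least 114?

Each value short of 114 is at most 113, costing at least 187 − 113 = 74 against the maximum total of 3179.
We can afford to lose at most 3179 − 2355 = 824, so at most ⌊824/74⌋ = 11 fall short, and at least 6 are ≥ 114.
Exactly 6 works: 6 values at 187 and 11 at 113 total 2365; lower one of the high values by 10 (still ≥ 114) to hit 2355.

6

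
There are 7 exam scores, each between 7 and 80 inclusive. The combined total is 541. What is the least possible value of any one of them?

Minimizing one value means maximizing the remaining 6.
The other 6 contribute at most 6 × 80 = 480, leaving at least 541 − 480 = 61.
Since 61 ≥ 7, this is achievable: one at 61 and 6 at 80.

61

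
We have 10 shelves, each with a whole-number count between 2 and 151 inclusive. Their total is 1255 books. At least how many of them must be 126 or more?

1

Suppose at most 10 − j of them reach 126; then j values are ≤ 125 and the rest ≤ 151.
The total is then ≤ 125·j + 151·(10 − j) = 1510 − 26j. For this to be ≥ 1255 we need j ≤ 9, so at least 10 − 9 = 1 must reach 126.
Exactly 1 works: 1 value at 151 and 9 at 125 total 1276; lower one of the high values by 21 (still ≥ 126) to hit 1255.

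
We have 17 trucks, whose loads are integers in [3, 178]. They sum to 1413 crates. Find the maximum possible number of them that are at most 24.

Suppose k of them are at most 24. Those contribute at most 24 each and the rest at most 178 each.
So the total is at most 24k + 178(17 − k) = 3026 − 154k. This must still be ≥ 1413, so k ≤ 10.
k = 10 is achieved by 10 values at 24 and 7 at 178, total 1486; lower one of the 178's by 73 (still > 24) to reach 1413.

10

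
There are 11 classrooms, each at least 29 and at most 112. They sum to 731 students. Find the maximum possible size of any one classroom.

112

To make one classroom as large as possible, make the other 10 as small as possible.
The other 10 contribute at least 10 × 29 = 290, leaving at most 731 − 290 = 441.
But each classroom is capped at 112, so the maximum is 112.
Achievable: one at 112 and the other 10 totalling 619, which fits since 10 × 29 ≤ 619 ≤ 10 × 112.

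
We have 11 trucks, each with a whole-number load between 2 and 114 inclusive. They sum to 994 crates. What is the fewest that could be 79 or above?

4

Each value short of 79 is at most 78, costing at least 114 − 78 = 36 against the maximum total of 1254.
We can afford to lose at most 1254 − 994 = 260, so at most ⌊260/36⌋ = 7 fall short, and at least 4 are ≥ 79.
Exactly 4 works: 4 values at 114 and 7 at 78 total 1002; lower one of the high values by 8 (still ≥ 79) to hit 994.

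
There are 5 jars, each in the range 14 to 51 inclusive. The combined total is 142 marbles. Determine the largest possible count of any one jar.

Maximizing one value means minimizing the remaining 4.
The other 4 contribute at least 4 × 14 = 56, leaving at most 142 − 56 = 86.
But each jar is capped at 51, so the maximum is 51.
Achievable: one at 51 and the other 4 totalling 91, which fits since 4 × 14 ≤ 91 ≤ 4 × 51.

51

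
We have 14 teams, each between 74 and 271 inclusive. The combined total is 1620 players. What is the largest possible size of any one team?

Maximizing one value means minimizing the remaining 13.
The other 13 contribute at least 13 × 74 = 962, leaving at most 1620 − 962 = 658.
But each team is capped at 271, so the maximum is 271.
Achievable: one at 271 and the other 13 totalling 1349, which fits since 13 × 74 ≤ 1349 ≤ 13 × 271.

271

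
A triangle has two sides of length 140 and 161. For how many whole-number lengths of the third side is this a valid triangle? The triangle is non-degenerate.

The triangle inequality gives |140 − 161| < c < 140 + 161, i.e. 21 < c < 301.
So c can be any integer from 22 to 300: 279 values.

279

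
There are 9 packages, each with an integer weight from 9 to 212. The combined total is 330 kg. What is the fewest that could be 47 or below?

3

If only k of them are at most 47, the other 9 − k are at least 48, so the total is at least (9 − k)·48 + k·9.
This is ≤ 330, so (9 − k)·48 + 9k ≤ 330, which gives k ≥ 3.
Exactly 3 works: 3 values at 9 and 6 at 48 total 315; raise one of the low values by 15 (still ≤ 47) to hit 330.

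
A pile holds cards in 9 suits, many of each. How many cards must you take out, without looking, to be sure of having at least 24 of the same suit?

208

You could draw 23 of every suit without reaching 24 of any — 207 in all.
One more forces 24 of some suit, so 207 + 1 = 208.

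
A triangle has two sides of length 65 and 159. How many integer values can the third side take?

The triangle inequality gives |65 − 159| < c < 65 + 159, i.e. 94 < c < 224.
So c can be any integer from 95 to 223: 129 values.

129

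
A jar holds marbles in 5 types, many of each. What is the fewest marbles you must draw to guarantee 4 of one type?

16

You could draw 3 of every type without reaching 4 of any — 15 in all.
One more forces 4 of some type, so 15 + 1 = 16.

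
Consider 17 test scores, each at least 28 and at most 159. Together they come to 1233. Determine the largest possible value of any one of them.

159

To make one score as large as possible, make the other 16 as small as possible.
The other 16 contribute at least 16 × 28 = 448, leaving at most 1233 − 448 = 785.
But each score is capped at 159, so the maximum is 159.
Achievable: one at 159 and the other 16 totalling 1074, which fits since 16 × 28 ≤ 1074 ≤ 16 × 159.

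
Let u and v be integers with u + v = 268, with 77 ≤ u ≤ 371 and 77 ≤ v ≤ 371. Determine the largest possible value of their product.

uv = u(268 − u) is maximized when u is as near 268/2 as the bounds allow.
Taking u = 134 and v = 134 (both in [77, 371]) gives uv = 17956.

17956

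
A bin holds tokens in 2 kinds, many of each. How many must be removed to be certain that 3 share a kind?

5

You could draw 2 of every kind without reaching 3 of any — 4 in all.
One more forces 3 of some kind, so 4 + 1 = 5.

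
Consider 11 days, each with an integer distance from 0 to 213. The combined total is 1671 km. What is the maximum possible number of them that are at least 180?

If k of the values are ≥ 180, the total is ≥ 180k + 0(11 − k).
Setting 180k + 0(11 − k) ≤ 1671 gives 180k ≤ 1671, so k ≤ 9.
k = 9 is achieved by 9 values at 180 and 2 at 0, total 1620; add 51 to one value (staying below 180) to reach 1671.

9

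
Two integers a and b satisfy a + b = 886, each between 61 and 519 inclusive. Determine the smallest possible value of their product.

ab = a(886 − a) is concave in a, so over [367, 519] it is minimized at an endpoint.
The extreme feasible split is a = 367, b = 519, giving ab = 190473.

190473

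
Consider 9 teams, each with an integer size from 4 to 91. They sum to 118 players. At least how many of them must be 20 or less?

5

Each value above 20 is at least 21, contributing at least 21 − 4 = 17 above the floor 4.
The sum exceeds the floor total 36 by 82, so at most ⌊82/17⌋ = 4 exceed 20, and at least 5 are ≤ 20.
Exactly 5 works: 5 values at 4 and 4 at 21 total 104; raise one of the low values by 14 (still ≤ 20) to hit 118.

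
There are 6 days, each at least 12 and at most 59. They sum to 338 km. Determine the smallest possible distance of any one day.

43

To make one day as small as possible, make the other 5 as large as possible.
The other 5 contribute at most 5 × 59 = 295, leaving at least 338 − 295 = 43.
Since 43 ≥ 12, this is achievable: one at 43 and 5 at 59.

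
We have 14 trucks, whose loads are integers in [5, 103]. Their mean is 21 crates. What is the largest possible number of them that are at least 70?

3

The total is 14 × 21 = 294.
Suppose k of them are at least 70. Those contribute at least 70 each and the other 14 − k at least 5 each.
So the total is at least 70k + 5(14 − k) = 70 + 65k. This must be ≤ 294, giving k ≤ 3.
k = 3 is achieved by 3 values at 70 and 11 at 5, total 265; add 29 to one value (staying below 70) to reach 294.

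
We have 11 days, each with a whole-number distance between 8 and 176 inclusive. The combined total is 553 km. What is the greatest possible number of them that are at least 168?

2

If k of the values are ≥ 168, the total is ≥ 168k + 8(11 − k).
Setting 168k + 8(11 − k) ≤ 553 gives 160k ≤ 465, so k ≤ 2.
k = 2 is achieved by 2 values at 168 and 9 at 8, total 408; add 145 to one value (staying below 168) to reach 553.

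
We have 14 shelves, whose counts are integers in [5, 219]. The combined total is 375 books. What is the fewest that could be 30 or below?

3

Let j be the number exceeding 30. Then the total is ≥ 31·j + 5·(14 − j) = 70 + 26j.
So 26j ≤ 305 and j ≤ 11; hence at least 14 − 11 = 3 are ≤ 30.
Exactly 3 works: 3 values at 5 and 11 at 31 total 356; raise one of the low values by 19 (still ≤ 30) to hit 375.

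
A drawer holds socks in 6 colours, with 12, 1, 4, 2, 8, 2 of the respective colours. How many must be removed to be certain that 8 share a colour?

24

In the worst case you take as many as possible of each colour without reaching 8: 7 + 1 + 4 + 2 + 7 + 2 = 23.
The next one must give 8 of some colour, so 23 + 1 = 24.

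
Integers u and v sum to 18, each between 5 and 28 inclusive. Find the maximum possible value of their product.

uv = u(18 − u) is maximized when u is as near 18/2 as the bounds allow.
Taking u = 9 and v = 9 (both in [5, 28]) gives uv = 81.

81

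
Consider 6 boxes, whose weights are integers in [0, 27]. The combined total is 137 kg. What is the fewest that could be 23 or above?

1

If only k of them are at least 23, the other 6 − k are at most 22, so the total is at most k·27 + (6 − k)·22.
This must reach 137, so k·27 + (6 − k)·22 ≥ 137, giving k ≥ 1.
Exactly 1 works: 1 value at 27 and 5 at 22 total 137.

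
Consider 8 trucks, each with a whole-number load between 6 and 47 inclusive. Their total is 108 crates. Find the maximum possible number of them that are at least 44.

1

Suppose k of them are at least 44. Those contribute at least 44 each and the other 8 − k at least 6 each.
So the total is at least 44k + 6(8 − k) = 48 + 38k. This must be ≤ 108, giving k ≤ 1.
k = 1 is achieved by 1 value at 44 and 7 at 6, total 86; add 22 to one value (staying below 44) to reach 108.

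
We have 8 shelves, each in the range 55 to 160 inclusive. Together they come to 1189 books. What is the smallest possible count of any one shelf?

69

Minimizing one value means maximizing the remaining 7.
The other 7 contribute at most 7 × 160 = 1120, leaving at least 1189 − 1120 = 69.
Since 69 ≥ 55, this is achievable: one at 69 and 7 at 160.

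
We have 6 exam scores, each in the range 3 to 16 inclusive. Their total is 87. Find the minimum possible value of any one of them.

To make one score as small as possible, make the other 5 as large as possible.
The other 5 contribute at most 5 × 16 = 80, leaving at least 87 − 80 = 7.
Since 7 ≥ 3, this is achievable: one at 7 and 5 at 16.

7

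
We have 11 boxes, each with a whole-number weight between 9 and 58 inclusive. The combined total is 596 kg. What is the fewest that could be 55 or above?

1

If only k of them are at least 55, the other 11 − k are at most 54, so the total is at most k·58 + (11 − k)·54.
This must reach 596, so k·58 + (11 − k)·54 ≥ 596, giving k ≥ 1.
Exactly 1 works: 1 value at 58 and 10 at 54 total 598; lower one of the high values by 2 (still ≥ 55) to hit 596.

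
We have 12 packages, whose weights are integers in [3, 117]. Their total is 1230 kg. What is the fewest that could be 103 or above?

Each value short of 103 is at most 102, costing at least 117 − 102 = 15 against the maximum total of 1404.
We can afford to lose at most 1404 − 1230 = 174, so at most ⌊174/15⌋ = 11 fall short, and at least 1 are ≥ 103.
Exactly 1 works: 1 value at 117 and 11 at 102 total 1239; lower one of the high values by 9 (still ≥ 103) to hit 1230.

1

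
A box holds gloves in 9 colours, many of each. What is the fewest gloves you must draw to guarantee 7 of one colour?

55

You could draw 6 of every colour without reaching 7 of any — 54 in all.
One more forces 7 of some colour, so 54 + 1 = 55.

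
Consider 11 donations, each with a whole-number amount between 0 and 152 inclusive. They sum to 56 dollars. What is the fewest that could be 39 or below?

10

If only k of them are at most 39, the other 11 − k are at least 40, so the total is at least (11 − k)·40 + k·0.
This is ≤ 56, so (11 − k)·40 + 0k ≤ 56, which gives k ≥ 10.
Exactly 10 works: 10 values at 0 and 1 at 40 total 40; raise one of the low values by 16 (still ≤ 39) to hit 56.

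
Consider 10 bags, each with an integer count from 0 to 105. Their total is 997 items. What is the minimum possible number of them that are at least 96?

If only k of them are at least 96, the other 10 − k are at most 95, so the total is at most k·105 + (10 − k)·95.
This must reach 997, so k·105 + (10 − k)·95 ≥ 997, giving k ≥ 5.
Exactly 5 works: 5 values at 105 and 5 at 95 total 1000; lower one of the high values by 3 (still ≥ 96) to hit 997.

5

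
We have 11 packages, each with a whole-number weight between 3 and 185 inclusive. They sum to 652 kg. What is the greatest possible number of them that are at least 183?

3

With k values at 183 or above and the rest at least 3, the sum is at least 33 + 180k.
Since the sum is 652, we need 180k ≤ 619, i.e. k ≤ 3.
k = 3 is achieved by 3 values at 183 and 8 at 3, total 573; add 79 to one value (staying below 183) to reach 652.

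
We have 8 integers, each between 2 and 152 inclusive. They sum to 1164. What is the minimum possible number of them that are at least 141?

Suppose at most 8 − j of them reach 141; then j values are ≤ 140 and the rest ≤ 152.
The total is then ≤ 140·j + 152·(8 − j) = 1216 − 12j. For this to be ≥ 1164 we need j ≤ 4, so at least 8 − 4 = 4 must reach 141.
Exactly 4 works: 4 values at 152 and 4 at 140 total 1168; lower one of the high values by 4 (still ≥ 141) to hit 1164.

4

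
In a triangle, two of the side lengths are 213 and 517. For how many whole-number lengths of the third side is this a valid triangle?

The triangle inequality gives |213 − 517| < c < 213 + 517, i.e. 304 < c < 730.
So c can be any integer from 305 to 729: 425 values.

425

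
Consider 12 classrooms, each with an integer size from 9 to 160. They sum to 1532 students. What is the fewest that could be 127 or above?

If only k of them are at least 127, the other 12 − k are at most 126, so the total is at most k·160 + (12 − k)·126.
This must reach 1532, so k·160 + (12 − k)·126 ≥ 1532, giving k ≥ 1.
Exactly 1 works: 1 value at 160 and 11 at 126 total 1546; lower one of the high values by 14 (still ≥ 127) to hit 1532.

1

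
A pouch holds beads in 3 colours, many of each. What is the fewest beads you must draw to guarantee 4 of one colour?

You could draw 3 of every colour without reaching 4 of any — 9 in all.
One more forces 4 of some colour, so 9 + 1 = 10.

10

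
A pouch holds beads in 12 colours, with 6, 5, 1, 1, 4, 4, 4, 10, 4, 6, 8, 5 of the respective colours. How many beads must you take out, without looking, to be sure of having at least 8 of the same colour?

55

In the worst case you take as many as possible of each colour without reaching 8: 6 + 5 + 1 + 1 + 4 + 4 + 4 + 7 + 4 + 6 + 7 + 5 = 54.
The next one must give 8 of some colour, so 54 + 1 = 55.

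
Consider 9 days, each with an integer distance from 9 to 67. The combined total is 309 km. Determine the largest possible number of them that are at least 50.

5

Suppose k of them are at least 50. Those contribute at least 50 each and the other 9 − k at least 9 each.
So the total is at least 50k + 9(9 − k) = 81 + 41k. This must be ≤ 309, giving k ≤ 5.
k = 5 is achieved by 5 values at 50 and 4 at 9, total 286; add 23 to one value (staying below 50) to reach 309.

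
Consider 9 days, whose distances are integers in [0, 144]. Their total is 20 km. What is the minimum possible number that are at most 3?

4

If only k of them are at most 3, the other 9 − k are at least 4, so the total is at least (9 − k)·4 + k·0.
This is ≤ 20, so (9 − k)·4 + 0k ≤ 20, which gives k ≥ 4.
Exactly 4 works: 4 values at 0 and 5 at 4 total 20.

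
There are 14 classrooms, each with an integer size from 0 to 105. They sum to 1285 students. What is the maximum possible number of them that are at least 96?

Suppose k of them are at least 96. Those contribute at least 96 each and the other 14 − k at least 0 each.
So the total is at least 96k + 0(14 − k) = 0 + 96k. This must be ≤ 1285, giving k ≤ 13.
k = 13 is achieved by 13 values at 96 and 1 at 0, total 1248; add 37 to one value (staying below 96) to reach 1285.

13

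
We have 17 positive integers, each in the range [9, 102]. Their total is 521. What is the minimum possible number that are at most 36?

Each value above 36 is at least 37, contributing at least 37 − 9 = 28 above the floor 9.
The sum exceeds the floor total 153 by 368, so at most ⌊368/28⌋ = 13 exceed 36, and at least 4 are ≤ 36.
Exactly 4 works: 4 values at 9 and 13 at 37 total 517; raise one of the low values by 4 (still ≤ 36) to hit 521.

4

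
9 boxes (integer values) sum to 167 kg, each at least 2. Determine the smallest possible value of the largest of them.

The average is 167/9 > 18, so not all 9 can be 18 or less; the largest is ≥ 19.
Equality holds with 5 values of 19 and 4 values of 18.

19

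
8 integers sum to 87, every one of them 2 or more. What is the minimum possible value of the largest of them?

The average is 87/8 > 10, so not all 8 can be 10 or less; the largest is ≥ 11.
Achievable: 7 of them at 11 and 1 at 10 total 87.

11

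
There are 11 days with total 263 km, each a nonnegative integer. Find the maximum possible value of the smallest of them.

23

The average is 263/11 < 24, so some value is ≤ 23.
Achievable: 1 of them at 23 and 10 at 24 total 263.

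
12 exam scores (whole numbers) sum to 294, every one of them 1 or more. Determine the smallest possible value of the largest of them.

The average is 294/12 > 24, so not all 12 can be 24 or less; the largest is ≥ 25.
Taking 6 copies of 24 and 6 copies of 25 gives exactly 294, so 25 is attained.

25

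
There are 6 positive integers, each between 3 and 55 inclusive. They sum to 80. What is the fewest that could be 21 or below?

3

Each value above 21 is at least 22, contributing at least 22 − 3 = 19 above the floor 3.
The sum exceeds the floor total 18 by 62, so at most ⌊62/19⌋ = 3 exceed 21, and at least 3 are ≤ 21.
Exactly 3 works: 3 values at 3 and 3 at 22 total 75; raise one of the low values by 5 (still ≤ 21) to hit 80.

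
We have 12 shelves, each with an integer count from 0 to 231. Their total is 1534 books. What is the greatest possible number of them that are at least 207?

7

If k of the values are ≥ 207, the total is ≥ 207k + 0(12 − k).
Setting 207k + 0(12 − k) ≤ 1534 gives 207k ≤ 1534, so k ≤ 7.
k = 7 is achieved by 7 values at 207 and 5 at 0, total 1449; add 85 to one value (staying below 207) to reach 1534.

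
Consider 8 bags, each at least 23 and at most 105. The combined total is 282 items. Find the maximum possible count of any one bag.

105

To make one bag as large as possible, make the other 7 as small as possible.
The other 7 contribute at least 7 × 23 = 161, leaving at most 282 − 161 = 121.
But each bag is capped at 105, so the maximum is 105.
Achievable: one at 105 and the other 7 totalling 177, which fits since 7 × 23 ≤ 177 ≤ 7 × 105.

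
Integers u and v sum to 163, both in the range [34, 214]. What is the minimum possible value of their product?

uv = u(163 − u) is concave in u, so over [34, 129] it is minimized at an endpoint.
At the endpoint u = 34, v = 163 − 34 = 129, so uv = 34 × 129 = 4386.

4386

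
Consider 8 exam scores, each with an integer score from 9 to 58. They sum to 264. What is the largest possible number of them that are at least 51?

With k values at 51 or above and the rest at least 9, the sum is at least 72 + 42k.
Since the sum is 264, we need 42k ≤ 192, i.e. k ≤ 4.
k = 4 is achieved by 4 values at 51 and 4 at 9, total 240; add 24 to one value (staying below 51) to reach 264.

4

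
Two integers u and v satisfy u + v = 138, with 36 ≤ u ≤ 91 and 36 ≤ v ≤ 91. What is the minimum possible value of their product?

For a fixed sum, uv is smallest when u and v are as far apart as possible.
The extreme feasible split is u = 47, v = 91, giving uv = 4277.

4277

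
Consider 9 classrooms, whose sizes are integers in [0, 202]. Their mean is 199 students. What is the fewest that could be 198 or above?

4

The total is 9 × 199 = 1791.
Each value short of 198 is at most 197, costing at least 202 − 197 = 5 against the maximum total of 1818.
We can afford to lose at most 1818 − 1791 = 27, so at most ⌊27/5⌋ = 5 fall short, and at least 4 are ≥ 198.
Exactly 4 works: 4 values at 202 and 5 at 197 total 1793; lower one of the high values by 2 (still ≥ 198) to hit 1791.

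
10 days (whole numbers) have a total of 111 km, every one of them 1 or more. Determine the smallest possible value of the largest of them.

The 10 values sum to 111, so their maximum is at least ⌈111/10⌉ = 12.
Equality holds with 1 value of 12 and 9 values of 11.

12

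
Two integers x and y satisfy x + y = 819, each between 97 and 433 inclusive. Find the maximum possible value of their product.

167690

xy = x(819 − x) is maximized when x is as near 819/2 as the bounds allow.
Taking x = 409 and y = 410 (both in [97, 433]) gives xy = 167690.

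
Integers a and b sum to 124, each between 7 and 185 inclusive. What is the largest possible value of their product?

3844

ab = a(124 − a) is maximized when a is as near 124/2 as the bounds allow.
Taking a = 62 and b = 62 (both in [7, 185]) gives ab = 3844.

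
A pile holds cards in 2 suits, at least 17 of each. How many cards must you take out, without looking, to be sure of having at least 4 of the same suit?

7

In the worst case you draw 3 of each of the 2 suits: 2 × 3 = 6.
One more forces 4 of some suit, so 6 + 1 = 7.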